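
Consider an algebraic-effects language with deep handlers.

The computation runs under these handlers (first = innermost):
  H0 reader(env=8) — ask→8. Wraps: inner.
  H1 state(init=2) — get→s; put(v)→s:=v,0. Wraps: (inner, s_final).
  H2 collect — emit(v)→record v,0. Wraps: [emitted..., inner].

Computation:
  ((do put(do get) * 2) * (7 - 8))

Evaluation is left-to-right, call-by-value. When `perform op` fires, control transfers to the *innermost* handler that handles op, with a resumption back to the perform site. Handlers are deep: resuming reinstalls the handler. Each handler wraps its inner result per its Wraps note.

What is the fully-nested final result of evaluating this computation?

Answer: [(0, 2)]

Evaluation trace:
get @ H1 ⇒ 2
put(2) @ H1 ⇒ s:=2
H0 returns 0
H1 returns (0, 2)
H2 returns [(0, 2)]
= [(0, 2)]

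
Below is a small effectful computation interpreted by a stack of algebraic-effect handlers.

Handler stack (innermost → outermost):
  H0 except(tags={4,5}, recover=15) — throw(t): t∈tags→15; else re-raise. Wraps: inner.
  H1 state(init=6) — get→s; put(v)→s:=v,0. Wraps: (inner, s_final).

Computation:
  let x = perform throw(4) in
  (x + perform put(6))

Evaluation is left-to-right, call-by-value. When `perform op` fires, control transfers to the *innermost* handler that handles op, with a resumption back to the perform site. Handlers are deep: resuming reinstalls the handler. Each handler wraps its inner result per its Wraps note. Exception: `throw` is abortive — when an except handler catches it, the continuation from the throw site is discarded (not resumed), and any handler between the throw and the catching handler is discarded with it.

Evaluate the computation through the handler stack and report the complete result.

Answer: (15, 6)

Working:
throw(4) @ H0 caught ⇒ 15
H1 returns (15, 6)
= (15, 6)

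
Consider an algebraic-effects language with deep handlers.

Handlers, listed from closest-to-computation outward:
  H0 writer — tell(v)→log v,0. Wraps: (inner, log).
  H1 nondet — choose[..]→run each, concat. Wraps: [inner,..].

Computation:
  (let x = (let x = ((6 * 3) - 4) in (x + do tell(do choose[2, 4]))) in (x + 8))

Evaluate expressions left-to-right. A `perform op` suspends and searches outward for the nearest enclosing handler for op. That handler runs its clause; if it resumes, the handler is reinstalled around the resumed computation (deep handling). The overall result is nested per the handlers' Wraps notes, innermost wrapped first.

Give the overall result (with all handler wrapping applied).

Working:
choose[2, 4] @ H1
  branch[0] choose=2:
    tell(2) @ H0 ⇒ log+=2
    H0 returns (22, (2))
    H1 returns [(22, (2))]
  branch[1] choose=4:
    tell(4) @ H0 ⇒ log+=4
    H0 returns (22, (4))
    H1 returns [(22, (4))]
= [(22, (2)), (22, (4))]

Answer: [(22, (2)), (22, (4))]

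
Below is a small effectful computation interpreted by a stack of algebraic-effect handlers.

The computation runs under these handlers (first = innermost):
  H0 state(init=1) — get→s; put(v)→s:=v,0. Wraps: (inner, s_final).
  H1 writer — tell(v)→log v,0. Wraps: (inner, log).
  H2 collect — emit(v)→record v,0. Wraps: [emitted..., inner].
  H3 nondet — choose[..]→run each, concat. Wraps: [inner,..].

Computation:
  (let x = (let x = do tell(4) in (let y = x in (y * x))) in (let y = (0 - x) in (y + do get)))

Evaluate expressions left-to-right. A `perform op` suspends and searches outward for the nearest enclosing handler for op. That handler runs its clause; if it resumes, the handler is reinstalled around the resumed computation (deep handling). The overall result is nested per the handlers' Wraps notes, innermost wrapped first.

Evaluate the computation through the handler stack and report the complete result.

Evaluation trace:
tell(4) @ H1 ⇒ log+=4
get @ H0 ⇒ 1
H0 returns (1, 1)
H1 returns ((1, 1), (4))
H2 returns [((1, 1), (4))]
H3 returns [[((1, 1), (4))]]
= [[((1, 1), (4))]]

Answer: [[((1, 1), (4))]]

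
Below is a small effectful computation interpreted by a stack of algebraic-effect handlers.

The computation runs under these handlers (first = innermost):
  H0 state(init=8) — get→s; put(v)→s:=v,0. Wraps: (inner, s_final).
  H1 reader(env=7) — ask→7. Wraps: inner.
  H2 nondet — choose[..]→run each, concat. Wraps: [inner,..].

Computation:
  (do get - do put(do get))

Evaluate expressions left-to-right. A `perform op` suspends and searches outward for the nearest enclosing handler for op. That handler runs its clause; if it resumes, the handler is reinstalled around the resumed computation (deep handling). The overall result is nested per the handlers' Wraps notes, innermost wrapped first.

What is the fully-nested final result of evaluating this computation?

Evaluation trace:
get @ H0 ⇒ 8
get @ H0 ⇒ 8
put(8) @ H0 ⇒ s:=8
H0 returns (8, 8)
H1 returns (8, 8)
H2 returns [(8, 8)]
= [(8, 8)]

Answer: [(8, 8)]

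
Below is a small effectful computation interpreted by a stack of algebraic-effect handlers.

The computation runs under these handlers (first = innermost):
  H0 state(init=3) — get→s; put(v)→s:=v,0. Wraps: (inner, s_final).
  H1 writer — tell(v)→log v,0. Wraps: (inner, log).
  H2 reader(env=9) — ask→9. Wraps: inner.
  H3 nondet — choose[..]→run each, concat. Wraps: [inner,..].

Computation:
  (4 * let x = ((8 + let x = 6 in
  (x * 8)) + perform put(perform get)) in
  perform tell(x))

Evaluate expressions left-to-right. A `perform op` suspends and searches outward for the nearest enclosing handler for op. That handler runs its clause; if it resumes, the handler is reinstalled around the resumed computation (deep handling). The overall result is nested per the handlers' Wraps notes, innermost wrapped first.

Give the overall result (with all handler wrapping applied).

Answer: [((0, 3), (56))]

Step-by-step:
get @ H0 ⇒ 3
put(3) @ H0 ⇒ s:=3
tell(56) @ H1 ⇒ log+=56
H0 returns (0, 3)
H1 returns ((0, 3), (56))
H2 returns ((0, 3), (56))
H3 returns [((0, 3), (56))]
= [((0, 3), (56))]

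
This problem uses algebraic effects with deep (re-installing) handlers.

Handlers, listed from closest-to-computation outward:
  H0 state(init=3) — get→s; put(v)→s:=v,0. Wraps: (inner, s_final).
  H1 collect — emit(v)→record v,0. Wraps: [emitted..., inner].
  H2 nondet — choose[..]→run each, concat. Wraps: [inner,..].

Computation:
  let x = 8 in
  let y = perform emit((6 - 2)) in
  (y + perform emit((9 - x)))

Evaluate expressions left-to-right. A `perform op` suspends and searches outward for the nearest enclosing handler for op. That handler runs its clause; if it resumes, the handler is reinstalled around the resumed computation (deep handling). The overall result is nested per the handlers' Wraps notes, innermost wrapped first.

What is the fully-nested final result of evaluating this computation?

Answer: [[4, 1, (0, 3)]]

Evaluation trace:
emit(4) @ H1 ⇒ out+=4
emit(1) @ H1 ⇒ out+=1
H0 returns (0, 3)
H1 returns [4, 1, (0, 3)]
H2 returns [[4, 1, (0, 3)]]
= [[4, 1, (0, 3)]]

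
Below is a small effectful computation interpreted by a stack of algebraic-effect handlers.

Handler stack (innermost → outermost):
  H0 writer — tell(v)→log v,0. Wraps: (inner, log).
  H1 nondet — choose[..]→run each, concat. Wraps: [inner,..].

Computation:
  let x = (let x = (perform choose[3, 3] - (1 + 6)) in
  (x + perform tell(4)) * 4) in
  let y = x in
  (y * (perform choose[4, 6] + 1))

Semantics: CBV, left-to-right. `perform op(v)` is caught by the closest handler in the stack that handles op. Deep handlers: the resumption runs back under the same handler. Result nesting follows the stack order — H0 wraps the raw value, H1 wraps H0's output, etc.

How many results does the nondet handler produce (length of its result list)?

Step-by-step:
choose[3, 3] @ H1
  branch[0] choose=3:
    tell(4) @ H0 ⇒ log+=4
    choose[4, 6] @ H1
      branch[0] choose=4:
        H0 returns (-80, (4))
        H1 returns [(-80, (4))]
      branch[1] choose=6:
        H0 returns (-112, (4))
        H1 returns [(-112, (4))]
  branch[1] choose=3:
    tell(4) @ H0 ⇒ log+=4
    choose[4, 6] @ H1
      branch[0] choose=4:
        H0 returns (-80, (4))
        H1 returns [(-80, (4))]
      branch[1] choose=6:
        H0 returns (-112, (4))
        H1 returns [(-112, (4))]
= [(-80, (4)), (-112, (4)), (-80, (4)), (-112, (4))]

Answer: 4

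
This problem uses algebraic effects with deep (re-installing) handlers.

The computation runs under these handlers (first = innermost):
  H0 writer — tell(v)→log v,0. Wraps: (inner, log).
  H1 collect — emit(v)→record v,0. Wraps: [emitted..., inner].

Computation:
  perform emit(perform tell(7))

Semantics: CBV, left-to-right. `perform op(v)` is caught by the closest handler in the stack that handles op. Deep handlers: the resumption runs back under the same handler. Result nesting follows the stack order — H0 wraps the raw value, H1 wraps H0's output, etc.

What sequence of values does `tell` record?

Answer: (7)

Evaluation trace:
tell(7) @ H0 ⇒ log+=7
emit(0) @ H1 ⇒ out+=0
H0 returns (0, (7))
H1 returns [0, (0, (7))]
= [0, (0, (7))]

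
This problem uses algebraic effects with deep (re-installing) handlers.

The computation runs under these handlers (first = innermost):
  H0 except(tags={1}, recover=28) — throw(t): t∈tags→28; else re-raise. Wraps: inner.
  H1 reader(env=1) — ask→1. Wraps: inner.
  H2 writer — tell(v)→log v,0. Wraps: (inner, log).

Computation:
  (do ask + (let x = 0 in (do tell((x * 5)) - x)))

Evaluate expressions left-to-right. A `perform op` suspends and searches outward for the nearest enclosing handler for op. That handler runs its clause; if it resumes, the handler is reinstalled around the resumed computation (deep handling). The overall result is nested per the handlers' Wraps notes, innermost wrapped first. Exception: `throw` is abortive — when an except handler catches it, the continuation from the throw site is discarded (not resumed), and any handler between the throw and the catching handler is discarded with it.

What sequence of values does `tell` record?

Answer: (0)

Step-by-step:
ask @ H1 ⇒ 1
tell(0) @ H2 ⇒ log+=0
H0 returns 1
H1 returns 1
H2 returns (1, (0))
= (1, (0))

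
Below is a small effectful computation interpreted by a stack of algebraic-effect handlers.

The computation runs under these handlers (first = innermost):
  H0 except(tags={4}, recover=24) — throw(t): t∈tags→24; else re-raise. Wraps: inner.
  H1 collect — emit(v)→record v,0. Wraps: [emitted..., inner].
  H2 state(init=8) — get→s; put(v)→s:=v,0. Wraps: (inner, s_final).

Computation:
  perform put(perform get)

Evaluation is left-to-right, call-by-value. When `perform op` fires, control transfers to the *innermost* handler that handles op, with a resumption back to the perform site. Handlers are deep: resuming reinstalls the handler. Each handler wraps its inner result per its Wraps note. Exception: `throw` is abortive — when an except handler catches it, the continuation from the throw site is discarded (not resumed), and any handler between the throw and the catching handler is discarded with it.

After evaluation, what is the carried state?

Step-by-step:
get @ H2 ⇒ 8
put(8) @ H2 ⇒ s:=8
H0 returns 0
H1 returns [0]
H2 returns ([0], 8)
= ([0], 8)

Answer: 8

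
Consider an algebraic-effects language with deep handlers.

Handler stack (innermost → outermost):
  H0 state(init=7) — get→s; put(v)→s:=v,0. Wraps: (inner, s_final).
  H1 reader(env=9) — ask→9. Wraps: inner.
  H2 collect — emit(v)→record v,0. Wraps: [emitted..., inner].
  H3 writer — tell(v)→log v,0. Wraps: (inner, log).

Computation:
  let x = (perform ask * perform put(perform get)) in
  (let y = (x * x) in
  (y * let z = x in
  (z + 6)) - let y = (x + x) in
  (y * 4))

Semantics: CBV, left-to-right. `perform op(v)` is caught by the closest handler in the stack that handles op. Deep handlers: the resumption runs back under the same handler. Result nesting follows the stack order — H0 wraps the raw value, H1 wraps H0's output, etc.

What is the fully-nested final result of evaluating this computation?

Step-by-step:
ask @ H1 ⇒ 9
get @ H0 ⇒ 7
put(7) @ H0 ⇒ s:=7
H0 returns (0, 7)
H1 returns (0, 7)
H2 returns [(0, 7)]
H3 returns ([(0, 7)], ())
= ([(0, 7)], ())

Answer: ([(0, 7)], ())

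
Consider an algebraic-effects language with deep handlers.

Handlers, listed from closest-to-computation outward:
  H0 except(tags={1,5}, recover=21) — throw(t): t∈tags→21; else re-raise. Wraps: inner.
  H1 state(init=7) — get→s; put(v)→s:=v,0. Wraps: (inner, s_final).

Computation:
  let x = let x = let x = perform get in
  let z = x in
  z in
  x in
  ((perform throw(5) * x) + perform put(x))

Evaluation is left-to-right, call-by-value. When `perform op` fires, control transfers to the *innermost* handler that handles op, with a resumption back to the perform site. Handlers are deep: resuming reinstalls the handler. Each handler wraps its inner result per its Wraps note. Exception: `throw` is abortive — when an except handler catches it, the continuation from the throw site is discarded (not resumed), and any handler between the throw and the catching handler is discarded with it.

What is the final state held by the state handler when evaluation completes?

Step-by-step:
get @ H1 ⇒ 7
throw(5) @ H0 caught ⇒ 21
H1 returns (21, 7)
= (21, 7)

Answer: 7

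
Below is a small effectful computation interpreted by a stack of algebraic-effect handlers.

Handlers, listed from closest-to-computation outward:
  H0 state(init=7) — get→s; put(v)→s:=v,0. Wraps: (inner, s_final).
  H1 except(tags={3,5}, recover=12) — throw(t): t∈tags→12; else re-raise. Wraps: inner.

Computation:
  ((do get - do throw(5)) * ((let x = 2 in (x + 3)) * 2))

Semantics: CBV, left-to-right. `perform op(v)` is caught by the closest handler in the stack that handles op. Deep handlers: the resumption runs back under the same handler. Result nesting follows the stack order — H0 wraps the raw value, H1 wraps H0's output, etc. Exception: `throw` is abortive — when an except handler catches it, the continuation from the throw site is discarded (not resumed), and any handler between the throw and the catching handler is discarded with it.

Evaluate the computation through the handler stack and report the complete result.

Answer: 12

Step-by-step:
get @ H0 ⇒ 7
throw(5) @ H1 caught ⇒ 12
= 12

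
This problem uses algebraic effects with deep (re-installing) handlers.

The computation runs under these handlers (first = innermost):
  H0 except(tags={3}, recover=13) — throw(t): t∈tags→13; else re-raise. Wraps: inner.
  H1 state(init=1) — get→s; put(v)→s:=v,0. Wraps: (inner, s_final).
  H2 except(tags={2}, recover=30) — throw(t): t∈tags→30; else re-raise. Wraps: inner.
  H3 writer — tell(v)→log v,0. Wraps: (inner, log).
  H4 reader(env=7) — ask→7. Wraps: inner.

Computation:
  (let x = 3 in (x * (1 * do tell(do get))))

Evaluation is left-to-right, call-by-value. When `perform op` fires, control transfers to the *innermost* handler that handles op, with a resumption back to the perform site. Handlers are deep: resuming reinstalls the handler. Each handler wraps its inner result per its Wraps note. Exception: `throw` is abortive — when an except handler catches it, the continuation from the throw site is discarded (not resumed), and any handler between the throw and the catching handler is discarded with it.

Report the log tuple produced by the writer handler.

Working:
get @ H1 ⇒ 1
tell(1) @ H3 ⇒ log+=1
H0 returns 0
H1 returns (0, 1)
H2 returns (0, 1)
H3 returns ((0, 1), (1))
H4 returns ((0, 1), (1))
= ((0, 1), (1))

Answer: (1)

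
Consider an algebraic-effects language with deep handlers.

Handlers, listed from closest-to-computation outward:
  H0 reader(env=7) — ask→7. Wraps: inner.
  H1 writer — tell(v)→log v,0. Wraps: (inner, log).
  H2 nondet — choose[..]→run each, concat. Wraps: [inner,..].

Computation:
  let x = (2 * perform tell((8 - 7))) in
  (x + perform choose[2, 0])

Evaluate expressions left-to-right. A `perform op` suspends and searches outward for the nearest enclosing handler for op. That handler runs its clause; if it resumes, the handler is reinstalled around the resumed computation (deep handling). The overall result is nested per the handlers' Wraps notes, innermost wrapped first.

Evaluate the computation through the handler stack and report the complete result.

Answer: [(2, (1)), (0, (1))]

Evaluation trace:
tell(1) @ H1 ⇒ log+=1
choose[2, 0] @ H2
  branch[0] choose=2:
    H0 returns 2
    H1 returns (2, (1))
    H2 returns [(2, (1))]
  branch[1] choose=0:
    H0 returns 0
    H1 returns (0, (1))
    H2 returns [(0, (1))]
= [(2, (1)), (0, (1))]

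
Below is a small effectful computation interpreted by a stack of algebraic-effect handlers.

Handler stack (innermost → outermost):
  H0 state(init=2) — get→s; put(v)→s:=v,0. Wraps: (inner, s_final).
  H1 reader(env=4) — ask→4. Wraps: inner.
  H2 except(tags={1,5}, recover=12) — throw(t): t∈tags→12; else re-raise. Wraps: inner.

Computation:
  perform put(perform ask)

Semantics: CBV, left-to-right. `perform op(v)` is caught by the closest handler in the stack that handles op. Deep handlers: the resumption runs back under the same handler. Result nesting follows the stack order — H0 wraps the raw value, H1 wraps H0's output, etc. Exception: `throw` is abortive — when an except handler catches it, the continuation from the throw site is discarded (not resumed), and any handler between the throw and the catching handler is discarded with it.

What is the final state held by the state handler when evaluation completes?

Answer: 4

Step-by-step:
ask @ H1 ⇒ 4
put(4) @ H0 ⇒ s:=4
H0 returns (0, 4)
H1 returns (0, 4)
H2 returns (0, 4)
= (0, 4)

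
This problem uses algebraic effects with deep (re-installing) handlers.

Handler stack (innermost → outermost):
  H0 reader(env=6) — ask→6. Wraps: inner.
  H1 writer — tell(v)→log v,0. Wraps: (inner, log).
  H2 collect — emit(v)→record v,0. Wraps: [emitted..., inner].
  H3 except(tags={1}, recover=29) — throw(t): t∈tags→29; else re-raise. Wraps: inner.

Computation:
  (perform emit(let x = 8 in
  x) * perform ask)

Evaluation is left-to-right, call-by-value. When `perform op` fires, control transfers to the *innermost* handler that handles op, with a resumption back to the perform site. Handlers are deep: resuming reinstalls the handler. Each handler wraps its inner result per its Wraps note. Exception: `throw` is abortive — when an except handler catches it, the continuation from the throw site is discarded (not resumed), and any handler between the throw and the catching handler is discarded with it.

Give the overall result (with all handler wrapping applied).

Answer: [8, (0, ())]

Working:
emit(8) @ H2 ⇒ out+=8
ask @ H0 ⇒ 6
H0 returns 0
H1 returns (0, ())
H2 returns [8, (0, ())]
H3 returns [8, (0, ())]
= [8, (0, ())]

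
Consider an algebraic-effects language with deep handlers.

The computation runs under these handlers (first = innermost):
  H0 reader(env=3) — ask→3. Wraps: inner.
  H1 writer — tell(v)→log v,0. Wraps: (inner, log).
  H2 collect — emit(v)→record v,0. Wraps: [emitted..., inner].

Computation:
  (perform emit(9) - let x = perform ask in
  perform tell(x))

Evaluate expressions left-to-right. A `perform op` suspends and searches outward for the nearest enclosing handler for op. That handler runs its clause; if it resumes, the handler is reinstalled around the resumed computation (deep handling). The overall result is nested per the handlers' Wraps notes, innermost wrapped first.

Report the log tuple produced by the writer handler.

Evaluation trace:
emit(9) @ H2 ⇒ out+=9
ask @ H0 ⇒ 3
tell(3) @ H1 ⇒ log+=3
H0 returns 0
H1 returns (0, (3))
H2 returns [9, (0, (3))]
= [9, (0, (3))]

Answer: (3)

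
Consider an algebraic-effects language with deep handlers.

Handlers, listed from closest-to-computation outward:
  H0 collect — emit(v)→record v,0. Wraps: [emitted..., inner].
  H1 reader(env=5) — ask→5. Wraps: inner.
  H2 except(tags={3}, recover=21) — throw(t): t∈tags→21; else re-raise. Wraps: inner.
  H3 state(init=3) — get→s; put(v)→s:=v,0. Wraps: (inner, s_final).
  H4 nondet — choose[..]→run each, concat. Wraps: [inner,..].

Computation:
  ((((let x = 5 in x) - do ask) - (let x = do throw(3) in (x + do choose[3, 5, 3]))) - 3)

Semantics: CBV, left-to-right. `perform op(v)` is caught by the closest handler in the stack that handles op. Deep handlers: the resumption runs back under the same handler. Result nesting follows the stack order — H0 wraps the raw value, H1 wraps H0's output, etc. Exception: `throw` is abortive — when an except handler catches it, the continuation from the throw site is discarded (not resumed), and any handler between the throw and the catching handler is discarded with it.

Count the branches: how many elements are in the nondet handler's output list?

Answer: 1

Working:
ask @ H1 ⇒ 5
throw(3) @ H2 caught ⇒ 21
H3 returns (21, 3)
H4 returns [(21, 3)]
= [(21, 3)]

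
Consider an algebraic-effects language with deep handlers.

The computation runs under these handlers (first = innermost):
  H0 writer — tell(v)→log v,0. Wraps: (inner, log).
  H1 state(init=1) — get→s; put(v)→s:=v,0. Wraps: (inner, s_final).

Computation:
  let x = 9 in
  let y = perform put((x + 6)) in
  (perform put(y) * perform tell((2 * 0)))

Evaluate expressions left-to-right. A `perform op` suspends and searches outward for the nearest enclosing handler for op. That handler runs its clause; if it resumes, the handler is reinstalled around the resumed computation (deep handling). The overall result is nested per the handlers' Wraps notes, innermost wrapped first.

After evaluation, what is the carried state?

Answer: 0

Evaluation trace:
put(15) @ H1 ⇒ s:=15
put(0) @ H1 ⇒ s:=0
tell(0) @ H0 ⇒ log+=0
H0 returns (0, (0))
H1 returns ((0, (0)), 0)
= ((0, (0)), 0)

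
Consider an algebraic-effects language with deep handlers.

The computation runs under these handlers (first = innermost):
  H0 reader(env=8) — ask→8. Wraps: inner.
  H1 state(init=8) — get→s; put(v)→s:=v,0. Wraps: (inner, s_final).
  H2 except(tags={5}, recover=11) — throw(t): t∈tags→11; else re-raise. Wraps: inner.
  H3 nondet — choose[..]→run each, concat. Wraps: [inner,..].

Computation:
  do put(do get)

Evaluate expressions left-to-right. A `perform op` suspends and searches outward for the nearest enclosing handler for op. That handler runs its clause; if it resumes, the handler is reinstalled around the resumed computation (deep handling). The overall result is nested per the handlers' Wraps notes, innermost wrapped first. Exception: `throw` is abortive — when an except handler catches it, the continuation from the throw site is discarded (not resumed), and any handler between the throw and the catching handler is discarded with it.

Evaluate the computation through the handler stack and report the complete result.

Answer: [(0, 8)]

Working:
get @ H1 ⇒ 8
put(8) @ H1 ⇒ s:=8
H0 returns 0
H1 returns (0, 8)
H2 returns (0, 8)
H3 returns [(0, 8)]
= [(0, 8)]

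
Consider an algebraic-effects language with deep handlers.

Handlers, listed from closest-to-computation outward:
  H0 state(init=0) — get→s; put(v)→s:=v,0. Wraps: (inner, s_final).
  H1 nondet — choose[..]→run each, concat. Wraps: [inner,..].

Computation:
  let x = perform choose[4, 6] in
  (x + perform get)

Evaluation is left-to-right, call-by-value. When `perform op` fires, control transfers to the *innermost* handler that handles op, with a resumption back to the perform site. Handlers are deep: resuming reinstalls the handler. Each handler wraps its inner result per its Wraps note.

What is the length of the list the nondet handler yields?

Working:
choose[4, 6] @ H1
  branch[0] choose=4:
    get @ H0 ⇒ 0
    H0 returns (4, 0)
    H1 returns [(4, 0)]
  branch[1] choose=6:
    get @ H0 ⇒ 0
    H0 returns (6, 0)
    H1 returns [(6, 0)]
= [(4, 0), (6, 0)]

Answer: 2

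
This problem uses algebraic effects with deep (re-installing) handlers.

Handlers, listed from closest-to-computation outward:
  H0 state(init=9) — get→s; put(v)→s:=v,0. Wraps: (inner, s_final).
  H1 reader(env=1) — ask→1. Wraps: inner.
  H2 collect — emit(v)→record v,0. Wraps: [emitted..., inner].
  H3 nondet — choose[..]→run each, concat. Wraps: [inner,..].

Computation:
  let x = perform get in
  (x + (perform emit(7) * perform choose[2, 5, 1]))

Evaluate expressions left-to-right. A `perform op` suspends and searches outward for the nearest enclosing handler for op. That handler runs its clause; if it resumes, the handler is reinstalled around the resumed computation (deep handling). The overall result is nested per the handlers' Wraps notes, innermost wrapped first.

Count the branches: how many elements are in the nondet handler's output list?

Step-by-step:
get @ H0 ⇒ 9
emit(7) @ H2 ⇒ out+=7
choose[2, 5, 1] @ H3
  branch[0] choose=2:
    H0 returns (9, 9)
    H1 returns (9, 9)
    H2 returns [7, (9, 9)]
    H3 returns [[7, (9, 9)]]
  branch[1] choose=5:
    H0 returns (9, 9)
    H1 returns (9, 9)
    H2 returns [7, (9, 9)]
    H3 returns [[7, (9, 9)]]
  branch[2] choose=1:
    H0 returns (9, 9)
    H1 returns (9, 9)
    H2 returns [7, (9, 9)]
    H3 returns [[7, (9, 9)]]
= [[7, (9, 9)], [7, (9, 9)], [7, (9, 9)]]

Answer: 3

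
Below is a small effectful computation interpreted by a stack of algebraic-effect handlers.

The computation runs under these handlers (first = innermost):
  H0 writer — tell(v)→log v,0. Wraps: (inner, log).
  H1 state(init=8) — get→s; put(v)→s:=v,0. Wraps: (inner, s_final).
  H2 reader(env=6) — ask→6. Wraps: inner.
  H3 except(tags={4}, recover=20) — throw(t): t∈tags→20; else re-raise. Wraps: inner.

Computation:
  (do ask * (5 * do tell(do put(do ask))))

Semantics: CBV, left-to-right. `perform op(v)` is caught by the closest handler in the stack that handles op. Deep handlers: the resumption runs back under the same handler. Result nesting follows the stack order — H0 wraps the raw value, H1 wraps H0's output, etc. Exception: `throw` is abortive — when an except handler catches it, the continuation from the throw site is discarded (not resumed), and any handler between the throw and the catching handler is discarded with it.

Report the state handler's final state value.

Answer: 6

Evaluation trace:
ask @ H2 ⇒ 6
ask @ H2 ⇒ 6
put(6) @ H1 ⇒ s:=6
tell(0) @ H0 ⇒ log+=0
H0 returns (0, (0))
H1 returns ((0, (0)), 6)
H2 returns ((0, (0)), 6)
H3 returns ((0, (0)), 6)
= ((0, (0)), 6)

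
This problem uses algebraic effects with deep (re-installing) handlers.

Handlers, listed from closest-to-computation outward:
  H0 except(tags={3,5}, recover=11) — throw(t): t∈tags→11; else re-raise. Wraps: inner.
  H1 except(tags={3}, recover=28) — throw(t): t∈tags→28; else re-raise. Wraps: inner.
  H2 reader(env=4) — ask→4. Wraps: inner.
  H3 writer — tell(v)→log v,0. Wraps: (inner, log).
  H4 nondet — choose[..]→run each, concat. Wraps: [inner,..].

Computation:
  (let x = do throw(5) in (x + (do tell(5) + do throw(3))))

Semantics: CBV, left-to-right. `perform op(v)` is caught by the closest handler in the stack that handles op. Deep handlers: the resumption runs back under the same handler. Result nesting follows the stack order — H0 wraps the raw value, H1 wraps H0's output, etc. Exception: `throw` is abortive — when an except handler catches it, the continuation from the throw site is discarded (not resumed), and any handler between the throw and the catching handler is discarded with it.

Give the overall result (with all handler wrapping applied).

Working:
throw(5) @ H0 caught ⇒ 11
H1 returns 11
H2 returns 11
H3 returns (11, ())
H4 returns [(11, ())]
= [(11, ())]

Answer: [(11, ())]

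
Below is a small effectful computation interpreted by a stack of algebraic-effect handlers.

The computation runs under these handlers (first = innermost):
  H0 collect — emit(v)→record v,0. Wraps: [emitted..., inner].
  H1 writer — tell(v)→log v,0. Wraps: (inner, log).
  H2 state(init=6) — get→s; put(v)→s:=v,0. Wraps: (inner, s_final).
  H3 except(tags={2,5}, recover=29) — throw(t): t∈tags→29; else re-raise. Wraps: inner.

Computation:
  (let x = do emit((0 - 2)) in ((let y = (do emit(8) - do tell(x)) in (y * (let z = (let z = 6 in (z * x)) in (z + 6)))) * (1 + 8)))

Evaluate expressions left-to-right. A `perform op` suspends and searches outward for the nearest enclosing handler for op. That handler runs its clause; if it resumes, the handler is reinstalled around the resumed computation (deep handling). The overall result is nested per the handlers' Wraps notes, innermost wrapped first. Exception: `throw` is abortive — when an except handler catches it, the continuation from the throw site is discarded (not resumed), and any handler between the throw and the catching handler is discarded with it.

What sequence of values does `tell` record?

Answer: (0)

Working:
emit(-2) @ H0 ⇒ out+=-2
emit(8) @ H0 ⇒ out+=8
tell(0) @ H1 ⇒ log+=0
H0 returns [-2, 8, 0]
H1 returns ([-2, 8, 0], (0))
H2 returns (([-2, 8, 0], (0)), 6)
H3 returns (([-2, 8, 0], (0)), 6)
= (([-2, 8, 0], (0)), 6)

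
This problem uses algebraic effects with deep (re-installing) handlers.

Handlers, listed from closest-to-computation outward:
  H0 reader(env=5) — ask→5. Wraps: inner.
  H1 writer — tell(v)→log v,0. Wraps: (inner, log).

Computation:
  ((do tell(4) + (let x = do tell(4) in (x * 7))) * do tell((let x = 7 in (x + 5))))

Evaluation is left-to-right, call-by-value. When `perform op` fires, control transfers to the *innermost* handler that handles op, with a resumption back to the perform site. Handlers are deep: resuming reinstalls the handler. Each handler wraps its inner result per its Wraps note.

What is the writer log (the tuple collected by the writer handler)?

Evaluation trace:
tell(4) @ H1 ⇒ log+=4
tell(4) @ H1 ⇒ log+=4
tell(12) @ H1 ⇒ log+=12
H0 returns 0
H1 returns (0, (4, 4, 12))
= (0, (4, 4, 12))

Answer: (4, 4, 12)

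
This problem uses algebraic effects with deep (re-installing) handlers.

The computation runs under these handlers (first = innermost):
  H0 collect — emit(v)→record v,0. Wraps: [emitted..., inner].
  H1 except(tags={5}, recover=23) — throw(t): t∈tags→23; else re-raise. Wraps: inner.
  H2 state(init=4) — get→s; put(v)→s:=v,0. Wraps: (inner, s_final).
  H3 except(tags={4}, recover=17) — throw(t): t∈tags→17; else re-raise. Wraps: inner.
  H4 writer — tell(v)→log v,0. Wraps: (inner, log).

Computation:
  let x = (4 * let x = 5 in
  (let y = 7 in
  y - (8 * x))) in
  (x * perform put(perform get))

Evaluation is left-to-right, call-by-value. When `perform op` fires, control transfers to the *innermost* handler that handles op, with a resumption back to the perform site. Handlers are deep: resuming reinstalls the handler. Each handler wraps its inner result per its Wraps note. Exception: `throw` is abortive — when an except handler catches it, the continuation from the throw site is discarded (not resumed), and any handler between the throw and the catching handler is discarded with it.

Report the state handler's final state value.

Step-by-step:
get @ H2 ⇒ 4
put(4) @ H2 ⇒ s:=4
H0 returns [0]
H1 returns [0]
H2 returns ([0], 4)
H3 returns ([0], 4)
H4 returns (([0], 4), ())
= (([0], 4), ())

Answer: 4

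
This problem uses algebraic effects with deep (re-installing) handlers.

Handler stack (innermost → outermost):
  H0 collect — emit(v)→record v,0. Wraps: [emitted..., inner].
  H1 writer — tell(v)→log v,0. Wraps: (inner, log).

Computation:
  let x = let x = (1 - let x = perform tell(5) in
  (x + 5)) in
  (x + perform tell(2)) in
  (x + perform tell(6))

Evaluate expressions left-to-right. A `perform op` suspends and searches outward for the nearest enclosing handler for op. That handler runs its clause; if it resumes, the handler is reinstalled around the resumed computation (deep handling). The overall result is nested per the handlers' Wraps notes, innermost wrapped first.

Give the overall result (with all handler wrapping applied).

Step-by-step:
tell(5) @ H1 ⇒ log+=5
tell(2) @ H1 ⇒ log+=2
tell(6) @ H1 ⇒ log+=6
H0 returns [-4]
H1 returns ([-4], (5, 2, 6))
= ([-4], (5, 2, 6))

Answer: ([-4], (5, 2, 6))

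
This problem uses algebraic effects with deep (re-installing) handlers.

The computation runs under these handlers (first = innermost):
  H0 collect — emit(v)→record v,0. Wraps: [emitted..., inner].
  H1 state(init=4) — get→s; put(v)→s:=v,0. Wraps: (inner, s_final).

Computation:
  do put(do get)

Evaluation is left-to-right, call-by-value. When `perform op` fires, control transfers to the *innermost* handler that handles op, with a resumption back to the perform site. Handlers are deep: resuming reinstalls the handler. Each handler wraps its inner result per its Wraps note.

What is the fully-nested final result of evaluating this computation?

Answer: ([0], 4)

Working:
get @ H1 ⇒ 4
put(4) @ H1 ⇒ s:=4
H0 returns [0]
H1 returns ([0], 4)
= ([0], 4)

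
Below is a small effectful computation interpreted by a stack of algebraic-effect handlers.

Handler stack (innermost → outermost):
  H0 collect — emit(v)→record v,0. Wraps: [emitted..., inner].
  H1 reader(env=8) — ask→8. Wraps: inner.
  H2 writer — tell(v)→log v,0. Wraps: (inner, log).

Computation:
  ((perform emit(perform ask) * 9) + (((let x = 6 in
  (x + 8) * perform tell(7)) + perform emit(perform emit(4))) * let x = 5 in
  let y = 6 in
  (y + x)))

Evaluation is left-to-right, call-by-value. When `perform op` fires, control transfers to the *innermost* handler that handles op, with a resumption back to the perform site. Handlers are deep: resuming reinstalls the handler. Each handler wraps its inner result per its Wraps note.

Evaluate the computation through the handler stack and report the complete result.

Evaluation trace:
ask @ H1 ⇒ 8
emit(8) @ H0 ⇒ out+=8
tell(7) @ H2 ⇒ log+=7
emit(4) @ H0 ⇒ out+=4
emit(0) @ H0 ⇒ out+=0
H0 returns [8, 4, 0, 0]
H1 returns [8, 4, 0, 0]
H2 returns ([8, 4, 0, 0], (7))
= ([8, 4, 0, 0], (7))

Answer: ([8, 4, 0, 0], (7))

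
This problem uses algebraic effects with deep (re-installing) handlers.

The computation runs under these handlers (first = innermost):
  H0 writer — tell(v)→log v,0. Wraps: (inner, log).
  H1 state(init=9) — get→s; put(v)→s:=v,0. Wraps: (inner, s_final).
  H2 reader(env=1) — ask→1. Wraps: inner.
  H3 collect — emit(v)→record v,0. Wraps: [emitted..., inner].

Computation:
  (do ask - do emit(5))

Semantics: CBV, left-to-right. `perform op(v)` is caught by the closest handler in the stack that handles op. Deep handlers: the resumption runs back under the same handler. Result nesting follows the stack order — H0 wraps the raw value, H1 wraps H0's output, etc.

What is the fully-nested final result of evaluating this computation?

Answer: [5, ((1, ()), 9)]

Working:
ask @ H2 ⇒ 1
emit(5) @ H3 ⇒ out+=5
H0 returns (1, ())
H1 returns ((1, ()), 9)
H2 returns ((1, ()), 9)
H3 returns [5, ((1, ()), 9)]
= [5, ((1, ()), 9)]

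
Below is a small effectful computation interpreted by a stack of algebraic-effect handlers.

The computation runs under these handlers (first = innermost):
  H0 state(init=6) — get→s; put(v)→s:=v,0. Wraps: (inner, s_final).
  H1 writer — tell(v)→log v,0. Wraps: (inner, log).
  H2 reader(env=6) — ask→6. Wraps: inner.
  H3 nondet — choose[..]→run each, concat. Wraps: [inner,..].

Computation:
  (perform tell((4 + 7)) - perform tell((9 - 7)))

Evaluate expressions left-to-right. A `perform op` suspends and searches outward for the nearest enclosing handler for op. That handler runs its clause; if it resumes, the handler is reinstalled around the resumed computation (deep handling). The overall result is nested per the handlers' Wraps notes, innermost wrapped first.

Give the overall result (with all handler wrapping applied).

Answer: [((0, 6), (11, 2))]

Working:
tell(11) @ H1 ⇒ log+=11
tell(2) @ H1 ⇒ log+=2
H0 returns (0, 6)
H1 returns ((0, 6), (11, 2))
H2 returns ((0, 6), (11, 2))
H3 returns [((0, 6), (11, 2))]
= [((0, 6), (11, 2))]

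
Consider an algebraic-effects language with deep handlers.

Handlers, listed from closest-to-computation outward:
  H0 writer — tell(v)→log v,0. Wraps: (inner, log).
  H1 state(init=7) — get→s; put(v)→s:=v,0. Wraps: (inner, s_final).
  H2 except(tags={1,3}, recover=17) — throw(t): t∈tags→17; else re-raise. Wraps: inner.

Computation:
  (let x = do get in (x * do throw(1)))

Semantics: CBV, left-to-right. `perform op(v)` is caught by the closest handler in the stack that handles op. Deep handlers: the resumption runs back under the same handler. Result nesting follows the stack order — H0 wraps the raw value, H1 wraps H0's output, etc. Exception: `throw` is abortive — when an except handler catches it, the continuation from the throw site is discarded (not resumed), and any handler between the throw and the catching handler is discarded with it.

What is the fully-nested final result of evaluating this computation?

Working:
get @ H1 ⇒ 7
throw(1) @ H2 caught ⇒ 17
= 17

Answer: 17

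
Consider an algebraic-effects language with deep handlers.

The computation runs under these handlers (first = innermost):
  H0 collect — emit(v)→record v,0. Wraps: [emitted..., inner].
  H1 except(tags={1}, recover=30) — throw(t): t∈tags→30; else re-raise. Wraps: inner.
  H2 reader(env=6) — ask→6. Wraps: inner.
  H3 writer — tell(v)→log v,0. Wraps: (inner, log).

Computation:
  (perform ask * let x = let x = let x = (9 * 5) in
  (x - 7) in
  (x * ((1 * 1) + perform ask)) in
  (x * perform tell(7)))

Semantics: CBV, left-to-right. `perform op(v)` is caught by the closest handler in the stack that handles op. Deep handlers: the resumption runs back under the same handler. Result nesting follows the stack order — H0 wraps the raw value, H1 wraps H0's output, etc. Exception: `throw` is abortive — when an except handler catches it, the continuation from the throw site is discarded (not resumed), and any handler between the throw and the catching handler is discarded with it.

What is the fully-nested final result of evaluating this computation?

Evaluation trace:
ask @ H2 ⇒ 6
ask @ H2 ⇒ 6
tell(7) @ H3 ⇒ log+=7
H0 returns [0]
H1 returns [0]
H2 returns [0]
H3 returns ([0], (7))
= ([0], (7))

Answer: ([0], (7))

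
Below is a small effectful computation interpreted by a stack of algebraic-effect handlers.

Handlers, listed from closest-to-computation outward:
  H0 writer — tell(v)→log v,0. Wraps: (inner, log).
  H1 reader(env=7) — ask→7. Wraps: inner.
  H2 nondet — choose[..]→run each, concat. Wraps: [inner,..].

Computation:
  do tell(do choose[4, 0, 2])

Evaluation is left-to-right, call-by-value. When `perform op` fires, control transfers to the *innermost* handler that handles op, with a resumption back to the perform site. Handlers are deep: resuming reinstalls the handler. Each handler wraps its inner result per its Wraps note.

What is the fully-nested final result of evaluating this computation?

Answer: [(0, (4)), (0, (0)), (0, (2))]

Step-by-step:
choose[4, 0, 2] @ H2
  branch[0] choose=4:
    tell(4) @ H0 ⇒ log+=4
    H0 returns (0, (4))
    H1 returns (0, (4))
    H2 returns [(0, (4))]
  branch[1] choose=0:
    tell(0) @ H0 ⇒ log+=0
    H0 returns (0, (0))
    H1 returns (0, (0))
    H2 returns [(0, (0))]
  branch[2] choose=2:
    tell(2) @ H0 ⇒ log+=2
    H0 returns (0, (2))
    H1 returns (0, (2))
    H2 returns [(0, (2))]
= [(0, (4)), (0, (0)), (0, (2))]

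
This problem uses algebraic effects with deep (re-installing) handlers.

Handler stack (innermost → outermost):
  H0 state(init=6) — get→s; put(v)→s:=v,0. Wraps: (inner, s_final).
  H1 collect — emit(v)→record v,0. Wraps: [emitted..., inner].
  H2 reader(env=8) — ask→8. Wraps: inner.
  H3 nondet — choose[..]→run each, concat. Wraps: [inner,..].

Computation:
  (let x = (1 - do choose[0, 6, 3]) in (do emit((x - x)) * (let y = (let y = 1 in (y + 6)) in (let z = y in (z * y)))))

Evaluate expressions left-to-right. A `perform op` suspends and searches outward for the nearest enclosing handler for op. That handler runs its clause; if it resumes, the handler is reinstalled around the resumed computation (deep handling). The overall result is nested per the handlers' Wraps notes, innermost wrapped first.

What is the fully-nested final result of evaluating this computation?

Step-by-step:
choose[0, 6, 3] @ H3
  branch[0] choose=0:
    emit(0) @ H1 ⇒ out+=0
    H0 returns (0, 6)
    H1 returns [0, (0, 6)]
    H2 returns [0, (0, 6)]
    H3 returns [[0, (0, 6)]]
  branch[1] choose=6:
    emit(0) @ H1 ⇒ out+=0
    H0 returns (0, 6)
    H1 returns [0, (0, 6)]
    H2 returns [0, (0, 6)]
    H3 returns [[0, (0, 6)]]
  branch[2] choose=3:
    emit(0) @ H1 ⇒ out+=0
    H0 returns (0, 6)
    H1 returns [0, (0, 6)]
    H2 returns [0, (0, 6)]
    H3 returns [[0, (0, 6)]]
= [[0, (0, 6)], [0, (0, 6)], [0, (0, 6)]]

Answer: [[0, (0, 6)], [0, (0, 6)], [0, (0, 6)]]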